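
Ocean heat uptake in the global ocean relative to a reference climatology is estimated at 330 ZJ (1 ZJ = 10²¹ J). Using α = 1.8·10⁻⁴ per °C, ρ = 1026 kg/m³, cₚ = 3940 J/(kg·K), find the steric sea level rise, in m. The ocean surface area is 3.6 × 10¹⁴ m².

Per unit area: Q = 330×10²¹ / (3.6×10¹⁴) ≈ 9.167×10⁸ J/m²
Δh = αQ/(ρcₚ) = 1.8×10⁻⁴ × 9.167×10⁸ / (1026 × 3940) ≈ 0.040818 m

Δh ≈ 0.0408 m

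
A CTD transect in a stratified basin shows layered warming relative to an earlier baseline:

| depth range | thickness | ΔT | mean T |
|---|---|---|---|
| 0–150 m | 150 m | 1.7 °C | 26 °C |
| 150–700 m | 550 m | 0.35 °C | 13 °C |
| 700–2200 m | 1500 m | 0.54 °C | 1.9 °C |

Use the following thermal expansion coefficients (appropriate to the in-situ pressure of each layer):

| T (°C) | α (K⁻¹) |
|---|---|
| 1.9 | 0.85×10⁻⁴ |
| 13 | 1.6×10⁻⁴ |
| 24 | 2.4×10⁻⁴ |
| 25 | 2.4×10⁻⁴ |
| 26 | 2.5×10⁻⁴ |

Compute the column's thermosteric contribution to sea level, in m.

Layer 1 at 26 °C → α = 2.5×10⁻⁴ K⁻¹
Layer 2 at 13 °C → α = 1.6×10⁻⁴ K⁻¹
Layer 3 at 1.9 °C → α = 0.85×10⁻⁴ K⁻¹
150 × 1.7 × 2.5×10⁻⁴ = 0.06375 m
150–700 m: 1.6×10⁻⁴ × 550 × 0.35 = 0.03080 m
700–2200 m: 0.85×10⁻⁴ × 0.54 × 1500 = 0.06885 m
Δh = 0.06375 + 0.03080 + 0.06885 = 0.16340 m

about 0.16 m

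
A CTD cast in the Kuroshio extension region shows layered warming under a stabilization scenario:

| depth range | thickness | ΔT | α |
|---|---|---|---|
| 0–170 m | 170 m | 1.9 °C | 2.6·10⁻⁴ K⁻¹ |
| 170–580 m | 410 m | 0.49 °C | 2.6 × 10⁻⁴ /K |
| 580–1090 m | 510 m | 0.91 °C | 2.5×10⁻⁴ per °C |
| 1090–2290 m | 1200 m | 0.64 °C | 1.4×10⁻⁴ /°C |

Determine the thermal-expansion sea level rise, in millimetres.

Δh = 360 mm

Layer 1: 2.6×10⁻⁴ × 170 × 1.9 = 0.08398 m
170–580 m: 2.6×10⁻⁴ × 410 × 0.49 = 0.052234 m
Layer 3: 0.91 × 510 × 2.5×10⁻⁴ = 0.116025 m
Layer 4: 1200 × 1.4×10⁻⁴ × 0.64 = 0.10752 m
Δh = 0.08398 + 0.052234 + 0.116025 + 0.10752 = 0.359759 m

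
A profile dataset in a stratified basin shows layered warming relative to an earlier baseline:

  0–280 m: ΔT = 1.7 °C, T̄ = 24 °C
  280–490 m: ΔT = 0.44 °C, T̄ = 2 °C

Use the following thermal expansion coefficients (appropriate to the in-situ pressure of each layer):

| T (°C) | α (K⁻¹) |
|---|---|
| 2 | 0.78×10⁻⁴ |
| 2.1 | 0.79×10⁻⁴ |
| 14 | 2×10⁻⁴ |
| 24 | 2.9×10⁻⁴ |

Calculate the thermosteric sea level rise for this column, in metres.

Layer 1 at 24 °C → α = 2.9×10⁻⁴ K⁻¹
Layer 2 at 2 °C → α = 0.78×10⁻⁴ K⁻¹
280 × 1.7 × 2.9×10⁻⁴ = 0.13804 m
0.44 × 0.78×10⁻⁴ × 210 = 0.0072072 m
Δh = 0.13804 + 0.0072072 = 0.1452472 m ≈ 0.145 m

0.145 m of thermosteric rise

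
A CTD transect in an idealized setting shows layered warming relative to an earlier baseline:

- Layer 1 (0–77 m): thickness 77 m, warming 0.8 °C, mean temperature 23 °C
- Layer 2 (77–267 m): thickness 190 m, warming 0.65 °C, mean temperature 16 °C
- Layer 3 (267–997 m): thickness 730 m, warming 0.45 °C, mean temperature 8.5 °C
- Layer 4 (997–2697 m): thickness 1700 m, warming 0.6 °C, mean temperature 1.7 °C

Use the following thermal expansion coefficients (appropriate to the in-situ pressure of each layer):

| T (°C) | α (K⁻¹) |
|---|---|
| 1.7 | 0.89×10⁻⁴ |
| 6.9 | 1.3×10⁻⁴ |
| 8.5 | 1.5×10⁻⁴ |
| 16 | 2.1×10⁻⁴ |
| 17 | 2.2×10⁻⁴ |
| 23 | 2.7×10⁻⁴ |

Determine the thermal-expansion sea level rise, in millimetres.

Layer 1 at 23 °C → α = 2.7×10⁻⁴ K⁻¹
Layer 2 at 16 °C → α = 2.1×10⁻⁴ K⁻¹
Layer 3 at 8.5 °C → α = 1.5×10⁻⁴ K⁻¹
Layer 4 at 1.7 °C → α = 0.89×10⁻⁴ K⁻¹
0–77 m: 0.8 × 2.7×10⁻⁴ × 77 = 0.016632 m
77–267 m: 2.1×10⁻⁴ × 0.65 × 190 = 0.025935 m
267–997 m: 0.45 × 1.5×10⁻⁴ × 730 = 0.049275 m
Layer 4: 0.89×10⁻⁴ × 0.6 × 1700 = 0.09078 m
Δh = 0.016632 + 0.025935 + 0.049275 + 0.09078 = 0.182622 m

183 mm of thermosteric rise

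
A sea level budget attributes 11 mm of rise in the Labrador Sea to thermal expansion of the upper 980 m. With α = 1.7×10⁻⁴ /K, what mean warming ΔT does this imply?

about 0.066 K

ΔT = Δh/(αH) = 0.011 / (1.7×10⁻⁴ × 980) ≈ 0.06603 K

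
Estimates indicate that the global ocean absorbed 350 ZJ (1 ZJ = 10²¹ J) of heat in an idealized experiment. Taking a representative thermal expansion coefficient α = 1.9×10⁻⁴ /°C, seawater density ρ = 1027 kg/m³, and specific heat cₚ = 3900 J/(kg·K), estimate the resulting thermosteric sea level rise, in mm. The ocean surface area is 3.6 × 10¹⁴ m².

Per unit area: Q = 350×10²¹ / (3.6×10¹⁴) ≈ 9.722×10⁸ J/m²
Δh = αQ/(ρcₚ) = 1.9×10⁻⁴ × 9.722×10⁸ / (1027 × 3900) ≈ 0.046118 m

Δh = 46.1 mm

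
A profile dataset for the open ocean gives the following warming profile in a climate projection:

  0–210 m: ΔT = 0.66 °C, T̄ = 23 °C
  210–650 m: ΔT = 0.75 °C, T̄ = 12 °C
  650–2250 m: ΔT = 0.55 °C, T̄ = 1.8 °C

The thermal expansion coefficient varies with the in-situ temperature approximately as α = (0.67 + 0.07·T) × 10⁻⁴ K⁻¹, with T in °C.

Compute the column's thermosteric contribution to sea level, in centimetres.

Layer 1: α = (0.67 + 0.07×23)×10⁻⁴ = 2.28×10⁻⁴ K⁻¹
Layer 2: α = (0.67 + 0.07×12)×10⁻⁴ = 1.51×10⁻⁴ K⁻¹
Layer 3: α = (0.67 + 0.07×1.8)×10⁻⁴ = 0.796×10⁻⁴ K⁻¹
Layer 1: 210 × 2.28×10⁻⁴ × 0.66 = 0.0316008 m
440 × 1.51×10⁻⁴ × 0.75 = 0.04983 m
Layer 3: 0.796×10⁻⁴ × 0.55 × 1600 = 0.070048 m
Δh = 0.0316008 + 0.04983 + 0.070048 = 0.1514788 m

about 15.1 cm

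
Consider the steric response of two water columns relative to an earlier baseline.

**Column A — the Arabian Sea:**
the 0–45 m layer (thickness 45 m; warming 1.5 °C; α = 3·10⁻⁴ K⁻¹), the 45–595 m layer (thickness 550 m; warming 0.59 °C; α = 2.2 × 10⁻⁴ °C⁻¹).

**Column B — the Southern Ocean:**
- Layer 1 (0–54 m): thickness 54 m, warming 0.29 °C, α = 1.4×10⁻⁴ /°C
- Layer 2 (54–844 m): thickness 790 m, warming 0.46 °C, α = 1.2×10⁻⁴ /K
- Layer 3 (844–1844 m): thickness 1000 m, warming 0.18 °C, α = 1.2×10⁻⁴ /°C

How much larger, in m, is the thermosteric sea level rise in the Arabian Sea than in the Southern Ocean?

Δh_A − Δh_B ≈ 0.024 m

A Layer 1: 45 × 1.5 × 3×10⁻⁴ = 0.02025 m
A 45–595 m: 0.59 × 550 × 2.2×10⁻⁴ = 0.07139 m
A total: 0.09164 m
B Layer 1: 0.29 × 54 × 1.4×10⁻⁴ = 0.0021924 m
B Layer 2: 790 × 1.2×10⁻⁴ × 0.46 = 0.043608 m
B Layer 3: 1000 × 0.18 × 1.2×10⁻⁴ = 0.02160 m
B total: 0.0674004 m
Difference: 0.09164 − 0.0674004 = 0.0242396 m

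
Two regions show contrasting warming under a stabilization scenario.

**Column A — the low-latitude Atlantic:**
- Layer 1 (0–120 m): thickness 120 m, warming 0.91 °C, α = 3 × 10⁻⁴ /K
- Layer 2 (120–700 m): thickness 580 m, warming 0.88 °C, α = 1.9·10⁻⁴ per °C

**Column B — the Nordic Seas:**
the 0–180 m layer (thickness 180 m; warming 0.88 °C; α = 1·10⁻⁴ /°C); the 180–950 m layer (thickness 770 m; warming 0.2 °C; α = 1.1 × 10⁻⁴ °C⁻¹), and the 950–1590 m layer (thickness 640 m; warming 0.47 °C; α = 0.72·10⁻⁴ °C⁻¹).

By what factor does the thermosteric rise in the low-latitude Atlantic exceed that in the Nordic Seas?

≈ 2.38×

A Layer 1: 0.91 × 120 × 3×10⁻⁴ = 0.03276 m
A Layer 2: 1.9×10⁻⁴ × 0.88 × 580 = 0.096976 m
A total: 0.129736 m
B 180 × 0.88 × 1×10⁻⁴ = 0.01584 m
B Layer 2: 0.2 × 770 × 1.1×10⁻⁴ = 0.01694 m
B 0.47 × 0.72×10⁻⁴ × 640 = 0.0216576 m
B total: 0.0544376 m
Ratio: 0.129736 / 0.0544376 ≈ 2.383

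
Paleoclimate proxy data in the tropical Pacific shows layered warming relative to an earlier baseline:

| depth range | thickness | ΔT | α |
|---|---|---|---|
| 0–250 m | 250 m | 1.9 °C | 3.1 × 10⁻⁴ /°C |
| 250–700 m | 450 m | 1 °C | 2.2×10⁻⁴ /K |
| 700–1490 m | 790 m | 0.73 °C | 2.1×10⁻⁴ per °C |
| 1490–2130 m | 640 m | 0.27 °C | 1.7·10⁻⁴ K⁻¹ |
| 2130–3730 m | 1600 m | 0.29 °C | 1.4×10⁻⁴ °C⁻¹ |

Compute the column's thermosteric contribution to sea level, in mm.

Δh = 460 mm

1.9 × 3.1×10⁻⁴ × 250 = 0.14725 m
1 × 450 × 2.2×10⁻⁴ = 0.09900 m
Layer 3: 2.1×10⁻⁴ × 0.73 × 790 = 0.121107 m
Layer 4: 640 × 0.27 × 1.7×10⁻⁴ = 0.029376 m
2130–3730 m: 1600 × 1.4×10⁻⁴ × 0.29 = 0.06496 m
Δh = 0.14725 + 0.09900 + 0.121107 + 0.029376 + 0.06496 = 0.461693 m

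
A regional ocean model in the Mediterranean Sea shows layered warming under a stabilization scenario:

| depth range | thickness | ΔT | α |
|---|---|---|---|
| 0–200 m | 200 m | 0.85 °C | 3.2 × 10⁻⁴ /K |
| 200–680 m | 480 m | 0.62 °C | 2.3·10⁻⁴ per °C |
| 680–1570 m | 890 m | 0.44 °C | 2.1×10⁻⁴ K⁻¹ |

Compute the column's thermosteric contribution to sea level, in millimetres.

Δh = 205 mm

200 × 3.2×10⁻⁴ × 0.85 = 0.05440 m
200–680 m: 2.3×10⁻⁴ × 480 × 0.62 = 0.068448 m
Layer 3: 2.1×10⁻⁴ × 890 × 0.44 = 0.082236 m
Δh = 0.05440 + 0.068448 + 0.082236 = 0.205084 m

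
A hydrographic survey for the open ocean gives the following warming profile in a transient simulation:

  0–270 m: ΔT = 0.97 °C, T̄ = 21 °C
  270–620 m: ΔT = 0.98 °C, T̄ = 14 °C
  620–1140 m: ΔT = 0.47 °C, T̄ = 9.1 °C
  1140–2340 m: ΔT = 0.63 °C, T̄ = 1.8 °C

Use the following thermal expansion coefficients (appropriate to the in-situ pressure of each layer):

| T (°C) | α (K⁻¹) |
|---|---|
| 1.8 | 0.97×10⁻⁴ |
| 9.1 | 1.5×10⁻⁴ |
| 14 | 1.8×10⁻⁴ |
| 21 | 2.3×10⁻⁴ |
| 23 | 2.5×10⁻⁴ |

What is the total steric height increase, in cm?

Layer 1 at 21 °C → α = 2.3×10⁻⁴ K⁻¹
Layer 2 at 14 °C → α = 1.8×10⁻⁴ K⁻¹
Layer 3 at 9.1 °C → α = 1.5×10⁻⁴ K⁻¹
Layer 4 at 1.8 °C → α = 0.97×10⁻⁴ K⁻¹
270 × 2.3×10⁻⁴ × 0.97 = 0.060237 m
Layer 2: 350 × 0.98 × 1.8×10⁻⁴ = 0.06174 m
520 × 1.5×10⁻⁴ × 0.47 = 0.03666 m
1140–2340 m: 0.97×10⁻⁴ × 1200 × 0.63 = 0.073332 m
Δh = 0.060237 + 0.06174 + 0.03666 + 0.073332 = 0.231969 m ≈ 23 cm

23 cm of thermosteric rise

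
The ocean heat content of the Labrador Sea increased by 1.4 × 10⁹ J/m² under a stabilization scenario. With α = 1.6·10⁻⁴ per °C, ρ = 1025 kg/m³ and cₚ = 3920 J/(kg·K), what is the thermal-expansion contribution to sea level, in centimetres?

5.6 cm

Δh = αQ/(ρcₚ) = 1.6×10⁻⁴ × 1.4×10⁹ / (1025 × 3920) ≈ 0.055749 m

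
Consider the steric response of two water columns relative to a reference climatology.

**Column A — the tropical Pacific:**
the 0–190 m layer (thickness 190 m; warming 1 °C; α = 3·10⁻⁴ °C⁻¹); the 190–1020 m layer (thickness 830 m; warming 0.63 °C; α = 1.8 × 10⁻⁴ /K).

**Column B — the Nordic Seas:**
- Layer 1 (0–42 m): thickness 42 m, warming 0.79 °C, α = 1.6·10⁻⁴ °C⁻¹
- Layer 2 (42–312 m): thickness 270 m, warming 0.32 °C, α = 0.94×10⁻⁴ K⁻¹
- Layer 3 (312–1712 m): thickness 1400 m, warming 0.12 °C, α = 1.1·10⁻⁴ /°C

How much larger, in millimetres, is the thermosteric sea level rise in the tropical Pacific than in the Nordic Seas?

A 3×10⁻⁴ × 190 × 1 = 0.05700 m
A 0.63 × 830 × 1.8×10⁻⁴ = 0.094122 m
A total: 0.151122 m
B 0.79 × 42 × 1.6×10⁻⁴ = 0.0053088 m
B Layer 2: 0.94×10⁻⁴ × 0.32 × 270 = 0.0081216 m
B 312–1712 m: 1.1×10⁻⁴ × 0.12 × 1400 = 0.01848 m
B total: 0.0319104 m
Difference: 0.151122 − 0.0319104 = 0.1192116 m

Δh_A − Δh_B ≈ 119 mm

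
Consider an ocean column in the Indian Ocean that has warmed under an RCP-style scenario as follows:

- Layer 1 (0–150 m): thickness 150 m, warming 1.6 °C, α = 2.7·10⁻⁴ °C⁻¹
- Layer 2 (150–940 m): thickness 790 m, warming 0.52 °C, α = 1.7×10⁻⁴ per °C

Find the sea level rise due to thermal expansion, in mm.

Δh ≈ 135 mm

0–150 m: 2.7×10⁻⁴ × 150 × 1.6 = 0.06480 m
790 × 1.7×10⁻⁴ × 0.52 = 0.069836 m
Δh = 0.06480 + 0.069836 = 0.134636 m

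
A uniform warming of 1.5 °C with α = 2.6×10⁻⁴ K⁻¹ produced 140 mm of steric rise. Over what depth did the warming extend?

359 m

H = Δh/(αΔT) = 0.14 / (2.6×10⁻⁴ × 1.5) ≈ 359.0 m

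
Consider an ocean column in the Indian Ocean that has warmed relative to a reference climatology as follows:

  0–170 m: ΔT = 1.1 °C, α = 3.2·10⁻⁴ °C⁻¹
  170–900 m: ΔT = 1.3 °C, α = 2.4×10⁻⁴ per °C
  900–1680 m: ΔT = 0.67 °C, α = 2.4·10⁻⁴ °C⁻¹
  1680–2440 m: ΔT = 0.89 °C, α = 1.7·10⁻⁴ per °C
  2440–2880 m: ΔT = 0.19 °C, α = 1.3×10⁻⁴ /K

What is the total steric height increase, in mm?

Δh ≈ 539 mm

0–170 m: 1.1 × 3.2×10⁻⁴ × 170 = 0.05984 m
Layer 2: 2.4×10⁻⁴ × 730 × 1.3 = 0.22776 m
780 × 0.67 × 2.4×10⁻⁴ = 0.125424 m
Layer 4: 760 × 0.89 × 1.7×10⁻⁴ = 0.114988 m
440 × 1.3×10⁻⁴ × 0.19 = 0.010868 m
Δh = 0.05984 + 0.22776 + 0.125424 + 0.114988 + 0.010868 = 0.53888 m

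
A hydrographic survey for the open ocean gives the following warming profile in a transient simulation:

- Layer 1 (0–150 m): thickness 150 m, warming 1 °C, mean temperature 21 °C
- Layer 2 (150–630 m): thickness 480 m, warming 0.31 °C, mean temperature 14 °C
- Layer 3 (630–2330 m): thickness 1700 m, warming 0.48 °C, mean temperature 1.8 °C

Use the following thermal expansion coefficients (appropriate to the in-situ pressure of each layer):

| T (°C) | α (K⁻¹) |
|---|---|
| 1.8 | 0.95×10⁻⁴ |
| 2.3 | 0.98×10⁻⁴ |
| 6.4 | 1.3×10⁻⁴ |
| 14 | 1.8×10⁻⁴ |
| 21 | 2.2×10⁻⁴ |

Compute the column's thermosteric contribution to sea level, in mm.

about 137 mm

Layer 1 at 21 °C → α = 2.2×10⁻⁴ K⁻¹
Layer 2 at 14 °C → α = 1.8×10⁻⁴ K⁻¹
Layer 3 at 1.8 °C → α = 0.95×10⁻⁴ K⁻¹
2.2×10⁻⁴ × 1 × 150 = 0.03300 m
150–630 m: 480 × 1.8×10⁻⁴ × 0.31 = 0.026784 m
Layer 3: 0.48 × 1700 × 0.95×10⁻⁴ = 0.07752 m
Δh = 0.03300 + 0.026784 + 0.07752 = 0.137304 m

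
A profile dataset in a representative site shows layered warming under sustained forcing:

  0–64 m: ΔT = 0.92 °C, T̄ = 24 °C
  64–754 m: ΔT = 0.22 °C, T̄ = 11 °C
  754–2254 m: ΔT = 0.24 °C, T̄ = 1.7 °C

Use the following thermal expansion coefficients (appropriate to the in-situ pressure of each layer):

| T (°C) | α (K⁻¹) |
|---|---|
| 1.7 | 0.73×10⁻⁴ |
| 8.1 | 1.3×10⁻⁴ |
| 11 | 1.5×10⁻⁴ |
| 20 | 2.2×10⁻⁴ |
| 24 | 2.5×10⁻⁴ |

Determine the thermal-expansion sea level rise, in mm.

Layer 1 at 24 °C → α = 2.5×10⁻⁴ K⁻¹
Layer 2 at 11 °C → α = 1.5×10⁻⁴ K⁻¹
Layer 3 at 1.7 °C → α = 0.73×10⁻⁴ K⁻¹
Layer 1: 2.5×10⁻⁴ × 64 × 0.92 = 0.01472 m
64–754 m: 0.22 × 1.5×10⁻⁴ × 690 = 0.02277 m
Layer 3: 1500 × 0.73×10⁻⁴ × 0.24 = 0.02628 m
Δh = 0.01472 + 0.02277 + 0.02628 = 0.06377 m

Δh = 63.8 mm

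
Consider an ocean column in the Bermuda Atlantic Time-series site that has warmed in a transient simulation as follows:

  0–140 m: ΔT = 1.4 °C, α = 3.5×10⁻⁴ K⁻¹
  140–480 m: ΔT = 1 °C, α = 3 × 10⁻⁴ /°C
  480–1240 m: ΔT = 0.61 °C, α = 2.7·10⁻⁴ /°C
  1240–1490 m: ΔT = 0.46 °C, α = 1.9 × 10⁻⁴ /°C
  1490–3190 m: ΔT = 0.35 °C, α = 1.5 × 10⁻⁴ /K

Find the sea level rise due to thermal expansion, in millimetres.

Layer 1: 3.5×10⁻⁴ × 1.4 × 140 = 0.06860 m
140–480 m: 1 × 3×10⁻⁴ × 340 = 0.10200 m
Layer 3: 760 × 0.61 × 2.7×10⁻⁴ = 0.125172 m
Layer 4: 250 × 1.9×10⁻⁴ × 0.46 = 0.02185 m
1.5×10⁻⁴ × 0.35 × 1700 = 0.08925 m
Δh = 0.06860 + 0.10200 + 0.125172 + 0.02185 + 0.08925 = 0.406872 m

about 407 mm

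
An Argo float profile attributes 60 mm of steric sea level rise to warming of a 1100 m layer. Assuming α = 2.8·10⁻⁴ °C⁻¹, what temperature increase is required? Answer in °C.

ΔT = Δh/(αH) = 0.06 / (2.8×10⁻⁴ × 1100) ≈ 0.1948 °C

ΔT ≈ 0.19 °C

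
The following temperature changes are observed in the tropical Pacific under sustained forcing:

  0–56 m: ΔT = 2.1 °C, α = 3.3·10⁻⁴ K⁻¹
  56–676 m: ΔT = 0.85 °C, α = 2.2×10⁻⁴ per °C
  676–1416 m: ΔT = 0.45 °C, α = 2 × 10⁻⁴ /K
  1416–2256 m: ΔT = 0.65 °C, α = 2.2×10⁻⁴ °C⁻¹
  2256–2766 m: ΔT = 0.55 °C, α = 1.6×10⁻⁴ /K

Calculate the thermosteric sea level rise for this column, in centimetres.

3.3×10⁻⁴ × 56 × 2.1 = 0.038808 m
56–676 m: 0.85 × 2.2×10⁻⁴ × 620 = 0.11594 m
Layer 3: 0.45 × 740 × 2×10⁻⁴ = 0.06660 m
1416–2256 m: 840 × 2.2×10⁻⁴ × 0.65 = 0.12012 m
2256–2766 m: 1.6×10⁻⁴ × 510 × 0.55 = 0.04488 m
Δh = 0.038808 + 0.11594 + 0.06660 + 0.12012 + 0.04488 = 0.386348 m ≈ 39 cm

39 cm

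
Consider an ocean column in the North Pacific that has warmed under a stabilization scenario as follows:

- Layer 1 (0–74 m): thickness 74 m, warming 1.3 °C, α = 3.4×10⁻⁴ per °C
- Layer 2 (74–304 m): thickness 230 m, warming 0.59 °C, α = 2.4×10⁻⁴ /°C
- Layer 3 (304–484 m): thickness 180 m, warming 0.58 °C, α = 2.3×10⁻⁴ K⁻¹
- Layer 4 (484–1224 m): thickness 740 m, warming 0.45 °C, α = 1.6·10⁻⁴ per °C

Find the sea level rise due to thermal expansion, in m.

about 0.143 m

Layer 1: 1.3 × 74 × 3.4×10⁻⁴ = 0.032708 m
74–304 m: 0.59 × 2.4×10⁻⁴ × 230 = 0.032568 m
304–484 m: 180 × 2.3×10⁻⁴ × 0.58 = 0.024012 m
0.45 × 740 × 1.6×10⁻⁴ = 0.05328 m
Δh = 0.032708 + 0.032568 + 0.024012 + 0.05328 = 0.142568 m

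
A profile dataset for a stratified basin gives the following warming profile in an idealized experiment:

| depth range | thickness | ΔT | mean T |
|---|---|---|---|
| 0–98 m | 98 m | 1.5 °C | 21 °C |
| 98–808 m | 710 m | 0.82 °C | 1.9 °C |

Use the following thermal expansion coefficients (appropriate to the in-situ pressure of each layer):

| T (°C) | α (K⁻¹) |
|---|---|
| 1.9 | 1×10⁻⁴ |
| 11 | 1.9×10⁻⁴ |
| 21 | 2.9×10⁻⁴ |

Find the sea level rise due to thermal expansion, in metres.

Layer 1 at 21 °C → α = 2.9×10⁻⁴ K⁻¹
Layer 2 at 1.9 °C → α = 1×10⁻⁴ K⁻¹
0–98 m: 98 × 2.9×10⁻⁴ × 1.5 = 0.04263 m
Layer 2: 710 × 1×10⁻⁴ × 0.82 = 0.05822 m
Δh = 0.04263 + 0.05822 = 0.10085 m

Δh = 0.10 m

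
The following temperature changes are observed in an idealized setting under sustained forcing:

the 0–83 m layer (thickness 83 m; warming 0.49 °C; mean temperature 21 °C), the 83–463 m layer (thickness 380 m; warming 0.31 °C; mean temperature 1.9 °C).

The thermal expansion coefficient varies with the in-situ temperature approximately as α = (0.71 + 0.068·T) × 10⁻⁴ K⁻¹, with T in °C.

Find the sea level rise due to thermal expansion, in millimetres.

Layer 1: α = (0.71 + 0.068×21)×10⁻⁴ = 2.138×10⁻⁴ K⁻¹
Layer 2: α = (0.71 + 0.068×1.9)×10⁻⁴ = 0.8392×10⁻⁴ K⁻¹
Layer 1: 0.49 × 83 × 2.138×10⁻⁴ = 0.008695246 m
0.8392×10⁻⁴ × 0.31 × 380 = 0.009885776 m
Δh = 0.008695246 + 0.009885776 = 0.018581022 m

about 19 mm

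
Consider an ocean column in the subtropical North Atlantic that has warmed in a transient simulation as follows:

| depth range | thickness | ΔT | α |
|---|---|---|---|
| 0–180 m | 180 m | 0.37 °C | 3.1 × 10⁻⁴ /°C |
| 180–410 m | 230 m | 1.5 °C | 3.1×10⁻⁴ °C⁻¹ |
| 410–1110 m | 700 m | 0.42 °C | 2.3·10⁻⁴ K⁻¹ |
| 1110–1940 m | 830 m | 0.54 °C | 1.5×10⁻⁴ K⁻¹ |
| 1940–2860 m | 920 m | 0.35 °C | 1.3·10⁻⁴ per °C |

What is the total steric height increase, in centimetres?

30.4 cm

Layer 1: 3.1×10⁻⁴ × 0.37 × 180 = 0.020646 m
180–410 m: 3.1×10⁻⁴ × 1.5 × 230 = 0.10695 m
410–1110 m: 700 × 2.3×10⁻⁴ × 0.42 = 0.06762 m
0.54 × 830 × 1.5×10⁻⁴ = 0.06723 m
1.3×10⁻⁴ × 0.35 × 920 = 0.04186 m
Δh = 0.020646 + 0.10695 + 0.06762 + 0.06723 + 0.04186 = 0.304306 m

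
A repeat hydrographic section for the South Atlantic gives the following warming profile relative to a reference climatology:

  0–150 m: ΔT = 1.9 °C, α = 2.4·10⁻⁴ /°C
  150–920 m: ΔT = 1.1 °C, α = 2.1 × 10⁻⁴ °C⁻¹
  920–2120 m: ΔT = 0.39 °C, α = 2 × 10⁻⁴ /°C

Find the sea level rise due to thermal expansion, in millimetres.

Δh = 340 mm

150 × 1.9 × 2.4×10⁻⁴ = 0.06840 m
Layer 2: 1.1 × 2.1×10⁻⁴ × 770 = 0.17787 m
0.39 × 1200 × 2×10⁻⁴ = 0.09360 m
Δh = 0.06840 + 0.17787 + 0.09360 = 0.33987 m ≈ 340 mm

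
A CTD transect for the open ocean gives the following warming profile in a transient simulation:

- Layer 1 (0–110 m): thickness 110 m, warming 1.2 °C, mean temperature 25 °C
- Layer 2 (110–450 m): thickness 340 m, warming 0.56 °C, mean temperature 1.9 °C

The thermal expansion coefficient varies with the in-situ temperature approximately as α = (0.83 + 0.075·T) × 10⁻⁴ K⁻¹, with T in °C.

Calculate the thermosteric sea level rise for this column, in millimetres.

54.2 mm of thermosteric rise

Layer 1: α = (0.83 + 0.075×25)×10⁻⁴ = 2.705×10⁻⁴ K⁻¹
Layer 2: α = (0.83 + 0.075×1.9)×10⁻⁴ = 0.9725×10⁻⁴ K⁻¹
0–110 m: 110 × 1.2 × 2.705×10⁻⁴ = 0.035706 m
Layer 2: 0.9725×10⁻⁴ × 0.56 × 340 = 0.0185164 m
Δh = 0.035706 + 0.0185164 = 0.0542224 m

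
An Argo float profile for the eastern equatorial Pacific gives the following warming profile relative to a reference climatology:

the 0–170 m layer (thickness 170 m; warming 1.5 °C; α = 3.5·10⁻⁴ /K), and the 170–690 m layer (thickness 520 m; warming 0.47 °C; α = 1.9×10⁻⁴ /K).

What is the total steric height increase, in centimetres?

Layer 1: 170 × 1.5 × 3.5×10⁻⁴ = 0.08925 m
Layer 2: 0.47 × 1.9×10⁻⁴ × 520 = 0.046436 m
Δh = 0.08925 + 0.046436 = 0.135686 m

Δh = 13.6 cm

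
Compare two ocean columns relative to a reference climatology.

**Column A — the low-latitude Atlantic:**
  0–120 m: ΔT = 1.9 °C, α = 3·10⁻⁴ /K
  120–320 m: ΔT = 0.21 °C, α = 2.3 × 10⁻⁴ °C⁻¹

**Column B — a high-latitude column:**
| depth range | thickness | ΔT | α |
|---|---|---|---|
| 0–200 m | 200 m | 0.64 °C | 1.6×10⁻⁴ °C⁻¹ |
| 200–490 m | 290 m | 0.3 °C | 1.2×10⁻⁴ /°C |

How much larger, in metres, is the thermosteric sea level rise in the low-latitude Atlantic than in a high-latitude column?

0.047 m

A 1.9 × 3×10⁻⁴ × 120 = 0.06840 m
A 120–320 m: 0.21 × 2.3×10⁻⁴ × 200 = 0.00966 m
A total: 0.07806 m
B 0.64 × 200 × 1.6×10⁻⁴ = 0.02048 m
B Layer 2: 0.3 × 290 × 1.2×10⁻⁴ = 0.01044 m
B total: 0.03092 m
Difference: 0.07806 − 0.03092 = 0.04714 m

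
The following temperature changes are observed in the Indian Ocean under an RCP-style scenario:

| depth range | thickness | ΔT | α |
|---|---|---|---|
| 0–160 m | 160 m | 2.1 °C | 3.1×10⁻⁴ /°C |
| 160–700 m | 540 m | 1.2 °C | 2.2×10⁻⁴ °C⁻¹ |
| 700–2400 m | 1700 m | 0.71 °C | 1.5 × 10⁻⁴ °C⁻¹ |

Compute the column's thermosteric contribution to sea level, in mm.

Δh = 428 mm

0–160 m: 160 × 2.1 × 3.1×10⁻⁴ = 0.10416 m
2.2×10⁻⁴ × 1.2 × 540 = 0.14256 m
Layer 3: 1700 × 0.71 × 1.5×10⁻⁴ = 0.18105 m
Δh = 0.10416 + 0.14256 + 0.18105 = 0.42777 m ≈ 428 mm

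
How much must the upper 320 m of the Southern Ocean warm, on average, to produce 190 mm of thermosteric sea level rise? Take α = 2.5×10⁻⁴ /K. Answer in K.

ΔT = Δh/(αH) = 0.19 / (2.5×10⁻⁴ × 320) = 2.375 K

2.38 K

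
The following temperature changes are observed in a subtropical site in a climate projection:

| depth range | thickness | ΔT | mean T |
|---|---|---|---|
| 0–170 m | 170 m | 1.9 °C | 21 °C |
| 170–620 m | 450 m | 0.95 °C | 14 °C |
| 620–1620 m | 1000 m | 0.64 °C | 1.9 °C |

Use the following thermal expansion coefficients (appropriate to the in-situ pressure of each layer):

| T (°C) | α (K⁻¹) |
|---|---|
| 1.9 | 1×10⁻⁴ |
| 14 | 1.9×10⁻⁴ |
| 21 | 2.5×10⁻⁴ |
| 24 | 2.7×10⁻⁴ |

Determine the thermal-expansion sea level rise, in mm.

Layer 1 at 21 °C → α = 2.5×10⁻⁴ K⁻¹
Layer 2 at 14 °C → α = 1.9×10⁻⁴ K⁻¹
Layer 3 at 1.9 °C → α = 1×10⁻⁴ K⁻¹
Layer 1: 2.5×10⁻⁴ × 170 × 1.9 = 0.08075 m
0.95 × 1.9×10⁻⁴ × 450 = 0.081225 m
620–1620 m: 1×10⁻⁴ × 0.64 × 1000 = 0.06400 m
Δh = 0.08075 + 0.081225 + 0.06400 = 0.225975 m

226 mm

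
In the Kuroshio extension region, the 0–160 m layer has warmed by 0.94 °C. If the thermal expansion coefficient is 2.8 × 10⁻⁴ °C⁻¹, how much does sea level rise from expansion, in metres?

0.042 m

Δh = αΔT·H = 2.8×10⁻⁴ × 0.94 × 160 = 0.042112 m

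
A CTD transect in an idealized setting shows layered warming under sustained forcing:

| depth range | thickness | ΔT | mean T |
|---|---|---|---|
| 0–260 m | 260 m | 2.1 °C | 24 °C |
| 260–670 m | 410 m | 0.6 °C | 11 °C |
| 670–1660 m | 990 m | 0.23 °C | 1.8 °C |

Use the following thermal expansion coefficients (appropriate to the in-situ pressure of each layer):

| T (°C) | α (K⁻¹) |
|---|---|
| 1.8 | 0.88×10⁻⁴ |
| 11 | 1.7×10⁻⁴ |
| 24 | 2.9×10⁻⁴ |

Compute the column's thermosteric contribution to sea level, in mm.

Layer 1 at 24 °C → α = 2.9×10⁻⁴ K⁻¹
Layer 2 at 11 °C → α = 1.7×10⁻⁴ K⁻¹
Layer 3 at 1.8 °C → α = 0.88×10⁻⁴ K⁻¹
0–260 m: 2.9×10⁻⁴ × 2.1 × 260 = 0.15834 m
Layer 2: 1.7×10⁻⁴ × 410 × 0.6 = 0.04182 m
Layer 3: 0.23 × 990 × 0.88×10⁻⁴ = 0.0200376 m
Δh = 0.15834 + 0.04182 + 0.0200376 = 0.2201976 m

Δh ≈ 220 mm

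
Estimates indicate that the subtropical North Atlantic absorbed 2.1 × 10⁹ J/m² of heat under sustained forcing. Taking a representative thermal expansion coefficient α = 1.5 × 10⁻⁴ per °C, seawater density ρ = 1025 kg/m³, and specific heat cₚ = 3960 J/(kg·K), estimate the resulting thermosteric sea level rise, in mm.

Δh = 77.6 mm

Δh = αQ/(ρcₚ) = 1.5×10⁻⁴ × 2.1×10⁹ / (1025 × 3960) ≈ 0.077605 m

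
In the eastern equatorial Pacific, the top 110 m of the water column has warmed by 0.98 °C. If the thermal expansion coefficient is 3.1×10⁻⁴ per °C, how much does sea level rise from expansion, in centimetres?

Δh = αΔT·H = 3.1×10⁻⁴ × 0.98 × 110 = 0.033418 m

3.34 cm of thermosteric rise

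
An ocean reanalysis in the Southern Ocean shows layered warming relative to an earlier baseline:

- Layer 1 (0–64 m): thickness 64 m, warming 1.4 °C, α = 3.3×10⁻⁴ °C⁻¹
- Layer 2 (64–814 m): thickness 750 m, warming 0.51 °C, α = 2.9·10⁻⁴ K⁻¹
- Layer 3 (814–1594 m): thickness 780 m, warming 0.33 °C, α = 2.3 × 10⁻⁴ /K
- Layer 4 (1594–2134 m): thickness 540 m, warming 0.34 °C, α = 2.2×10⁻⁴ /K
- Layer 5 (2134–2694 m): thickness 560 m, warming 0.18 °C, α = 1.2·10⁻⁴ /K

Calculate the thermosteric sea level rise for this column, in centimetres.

0–64 m: 1.4 × 3.3×10⁻⁴ × 64 = 0.029568 m
2.9×10⁻⁴ × 750 × 0.51 = 0.110925 m
814–1594 m: 780 × 2.3×10⁻⁴ × 0.33 = 0.059202 m
1594–2134 m: 540 × 2.2×10⁻⁴ × 0.34 = 0.040392 m
2134–2694 m: 0.18 × 560 × 1.2×10⁻⁴ = 0.012096 m
Δh = 0.029568 + 0.110925 + 0.059202 + 0.040392 + 0.012096 = 0.252183 m

25.2 cm of thermosteric rise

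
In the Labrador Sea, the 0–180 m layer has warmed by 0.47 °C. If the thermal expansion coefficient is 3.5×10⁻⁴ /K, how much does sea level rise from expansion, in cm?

Δh = αΔT·H = 3.5×10⁻⁴ × 0.47 × 180 = 0.02961 m

3.0 cm of thermosteric rise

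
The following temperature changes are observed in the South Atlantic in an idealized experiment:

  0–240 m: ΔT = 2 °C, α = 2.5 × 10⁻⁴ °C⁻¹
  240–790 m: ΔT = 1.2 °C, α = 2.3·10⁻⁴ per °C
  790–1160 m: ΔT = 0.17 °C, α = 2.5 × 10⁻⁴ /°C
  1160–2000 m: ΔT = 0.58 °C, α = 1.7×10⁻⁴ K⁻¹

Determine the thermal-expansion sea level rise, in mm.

370 mm of thermosteric rise

Layer 1: 2.5×10⁻⁴ × 240 × 2 = 0.12000 m
240–790 m: 550 × 1.2 × 2.3×10⁻⁴ = 0.15180 m
790–1160 m: 370 × 2.5×10⁻⁴ × 0.17 = 0.015725 m
Layer 4: 0.58 × 840 × 1.7×10⁻⁴ = 0.082824 m
Δh = 0.12000 + 0.15180 + 0.015725 + 0.082824 = 0.370349 m ≈ 370 mm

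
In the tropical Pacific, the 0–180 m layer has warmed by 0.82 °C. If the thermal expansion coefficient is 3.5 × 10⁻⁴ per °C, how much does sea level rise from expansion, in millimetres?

Δh = αΔT·H = 3.5×10⁻⁴ × 0.82 × 180 = 0.05166 m

Δh ≈ 51.7 mm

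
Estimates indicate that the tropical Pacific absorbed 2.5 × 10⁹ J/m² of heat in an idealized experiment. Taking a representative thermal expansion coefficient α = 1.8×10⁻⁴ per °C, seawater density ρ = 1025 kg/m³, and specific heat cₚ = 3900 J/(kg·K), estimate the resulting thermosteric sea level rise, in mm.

Δh = αQ/(ρcₚ) = 1.8×10⁻⁴ × 2.5×10⁹ / (1025 × 3900) ≈ 0.11257 m

Δh = 113 mm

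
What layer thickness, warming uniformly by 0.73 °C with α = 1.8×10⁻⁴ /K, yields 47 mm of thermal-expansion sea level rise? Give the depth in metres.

H = Δh/(αΔT) = 0.047 / (1.8×10⁻⁴ × 0.73) ≈ 357.7 m

about 358 m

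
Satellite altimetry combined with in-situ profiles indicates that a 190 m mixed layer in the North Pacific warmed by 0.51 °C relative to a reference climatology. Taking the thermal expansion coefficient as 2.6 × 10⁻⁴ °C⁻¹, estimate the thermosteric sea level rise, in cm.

Δh = αΔT·H = 2.6×10⁻⁴ × 0.51 × 190 = 0.025194 m

2.5 cm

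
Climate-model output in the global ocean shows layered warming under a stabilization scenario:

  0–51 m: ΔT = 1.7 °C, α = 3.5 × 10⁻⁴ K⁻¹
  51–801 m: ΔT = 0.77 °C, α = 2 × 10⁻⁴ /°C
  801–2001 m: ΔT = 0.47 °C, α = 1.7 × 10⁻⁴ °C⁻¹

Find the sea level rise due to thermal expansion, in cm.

Layer 1: 3.5×10⁻⁴ × 1.7 × 51 = 0.030345 m
0.77 × 2×10⁻⁴ × 750 = 0.11550 m
1200 × 1.7×10⁻⁴ × 0.47 = 0.09588 m
Δh = 0.030345 + 0.11550 + 0.09588 = 0.241725 m ≈ 24.2 cm

Δh = 24.2 cm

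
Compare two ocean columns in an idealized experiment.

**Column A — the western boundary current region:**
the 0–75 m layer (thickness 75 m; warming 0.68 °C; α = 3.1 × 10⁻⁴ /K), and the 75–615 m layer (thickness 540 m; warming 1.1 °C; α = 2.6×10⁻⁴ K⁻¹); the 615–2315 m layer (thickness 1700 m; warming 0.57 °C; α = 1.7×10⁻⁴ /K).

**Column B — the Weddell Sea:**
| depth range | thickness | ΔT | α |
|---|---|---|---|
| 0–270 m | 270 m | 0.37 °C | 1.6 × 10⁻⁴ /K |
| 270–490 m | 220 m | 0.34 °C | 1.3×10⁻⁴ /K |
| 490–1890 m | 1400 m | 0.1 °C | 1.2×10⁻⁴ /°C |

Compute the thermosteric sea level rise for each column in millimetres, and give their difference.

A Layer 1: 75 × 3.1×10⁻⁴ × 0.68 = 0.01581 m
A Layer 2: 2.6×10⁻⁴ × 540 × 1.1 = 0.15444 m
A 615–2315 m: 1.7×10⁻⁴ × 1700 × 0.57 = 0.16473 m
A total: 0.33498 m
B 0–270 m: 0.37 × 270 × 1.6×10⁻⁴ = 0.015984 m
B 270–490 m: 0.34 × 1.3×10⁻⁴ × 220 = 0.009724 m
B 0.1 × 1400 × 1.2×10⁻⁴ = 0.01680 m
B total: 0.042508 m
Difference: 0.33498 − 0.042508 = 0.292472 m

A: 330 mm; B: 43 mm; difference 290 mm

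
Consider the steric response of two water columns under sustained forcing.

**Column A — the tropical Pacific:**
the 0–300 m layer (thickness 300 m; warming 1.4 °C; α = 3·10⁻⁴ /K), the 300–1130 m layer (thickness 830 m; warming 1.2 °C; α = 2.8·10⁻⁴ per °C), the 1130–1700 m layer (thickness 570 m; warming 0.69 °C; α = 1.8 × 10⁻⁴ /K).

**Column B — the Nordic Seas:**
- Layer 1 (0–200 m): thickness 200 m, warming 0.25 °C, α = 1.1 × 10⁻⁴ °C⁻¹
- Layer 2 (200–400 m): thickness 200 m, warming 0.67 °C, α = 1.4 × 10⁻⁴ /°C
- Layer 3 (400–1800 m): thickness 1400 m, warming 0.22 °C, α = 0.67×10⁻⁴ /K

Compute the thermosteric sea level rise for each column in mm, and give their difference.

Δh_A ≈ 480 mm, Δh_B ≈ 45 mm; difference ≈ 430 mm

A 0–300 m: 1.4 × 3×10⁻⁴ × 300 = 0.12600 m
A Layer 2: 2.8×10⁻⁴ × 830 × 1.2 = 0.27888 m
A 0.69 × 1.8×10⁻⁴ × 570 = 0.070794 m
A total: 0.475674 m
B 0–200 m: 1.1×10⁻⁴ × 200 × 0.25 = 0.00550 m
B 200–400 m: 200 × 0.67 × 1.4×10⁻⁴ = 0.01876 m
B 400–1800 m: 0.22 × 1400 × 0.67×10⁻⁴ = 0.020636 m
B total: 0.044896 m
Difference: 0.475674 − 0.044896 = 0.430778 m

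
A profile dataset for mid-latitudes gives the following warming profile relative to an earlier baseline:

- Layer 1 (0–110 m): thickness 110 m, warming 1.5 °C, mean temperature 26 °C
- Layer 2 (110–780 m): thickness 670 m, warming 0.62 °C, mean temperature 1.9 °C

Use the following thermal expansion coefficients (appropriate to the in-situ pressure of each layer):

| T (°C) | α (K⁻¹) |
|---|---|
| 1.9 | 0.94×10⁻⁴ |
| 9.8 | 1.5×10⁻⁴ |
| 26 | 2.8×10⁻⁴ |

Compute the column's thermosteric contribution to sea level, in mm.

Layer 1 at 26 °C → α = 2.8×10⁻⁴ K⁻¹
Layer 2 at 1.9 °C → α = 0.94×10⁻⁴ K⁻¹
0–110 m: 1.5 × 2.8×10⁻⁴ × 110 = 0.04620 m
110–780 m: 670 × 0.94×10⁻⁴ × 0.62 = 0.0390476 m
Δh = 0.04620 + 0.0390476 = 0.0852476 m ≈ 85.2 mm

Δh = 85.2 mm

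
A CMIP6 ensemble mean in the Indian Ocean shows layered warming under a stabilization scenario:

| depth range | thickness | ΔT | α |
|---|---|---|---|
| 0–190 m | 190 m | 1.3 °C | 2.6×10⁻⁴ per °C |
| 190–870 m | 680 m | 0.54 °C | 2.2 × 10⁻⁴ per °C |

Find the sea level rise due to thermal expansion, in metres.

0–190 m: 190 × 2.6×10⁻⁴ × 1.3 = 0.06422 m
0.54 × 2.2×10⁻⁴ × 680 = 0.080784 m
Δh = 0.06422 + 0.080784 = 0.145004 m

0.145 m of thermosteric rise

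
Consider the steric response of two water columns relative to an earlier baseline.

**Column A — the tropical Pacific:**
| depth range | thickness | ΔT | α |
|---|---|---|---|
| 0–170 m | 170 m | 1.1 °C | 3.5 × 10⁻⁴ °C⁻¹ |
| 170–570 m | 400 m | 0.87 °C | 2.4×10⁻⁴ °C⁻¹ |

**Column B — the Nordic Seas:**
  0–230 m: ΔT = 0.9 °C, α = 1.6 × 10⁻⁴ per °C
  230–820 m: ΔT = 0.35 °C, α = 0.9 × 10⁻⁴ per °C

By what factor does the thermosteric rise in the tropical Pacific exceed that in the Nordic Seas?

a factor of 2.88

A 170 × 1.1 × 3.5×10⁻⁴ = 0.06545 m
A 400 × 2.4×10⁻⁴ × 0.87 = 0.08352 m
A total: 0.14897 m
B Layer 1: 0.9 × 1.6×10⁻⁴ × 230 = 0.03312 m
B Layer 2: 0.9×10⁻⁴ × 0.35 × 590 = 0.018585 m
B total: 0.051705 m
Ratio: 0.14897 / 0.051705 ≈ 2.881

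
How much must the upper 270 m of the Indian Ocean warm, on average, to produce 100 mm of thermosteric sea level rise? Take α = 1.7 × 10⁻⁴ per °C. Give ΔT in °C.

2.2 °C

ΔT = Δh/(αH) = 0.1 / (1.7×10⁻⁴ × 270) ≈ 2.179 °C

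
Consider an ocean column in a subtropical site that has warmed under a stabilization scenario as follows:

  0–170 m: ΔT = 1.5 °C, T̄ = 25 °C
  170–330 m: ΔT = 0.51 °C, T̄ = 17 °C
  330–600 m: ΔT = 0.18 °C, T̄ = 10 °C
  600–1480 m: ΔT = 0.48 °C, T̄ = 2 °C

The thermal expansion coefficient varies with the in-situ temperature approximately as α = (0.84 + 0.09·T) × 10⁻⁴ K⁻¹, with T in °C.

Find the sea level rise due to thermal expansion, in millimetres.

about 150 mm

Layer 1: α = (0.84 + 0.09×25)×10⁻⁴ = 3.09×10⁻⁴ K⁻¹
Layer 2: α = (0.84 + 0.09×17)×10⁻⁴ = 2.37×10⁻⁴ K⁻¹
Layer 3: α = (0.84 + 0.09×10)×10⁻⁴ = 1.74×10⁻⁴ K⁻¹
Layer 4: α = (0.84 + 0.09×2)×10⁻⁴ = 1.02×10⁻⁴ K⁻¹
Layer 1: 1.5 × 3.09×10⁻⁴ × 170 = 0.078795 m
0.51 × 160 × 2.37×10⁻⁴ = 0.0193392 m
Layer 3: 270 × 0.18 × 1.74×10⁻⁴ = 0.0084564 m
0.48 × 1.02×10⁻⁴ × 880 = 0.0430848 m
Δh = 0.078795 + 0.0193392 + 0.0084564 + 0.0430848 = 0.1496754 m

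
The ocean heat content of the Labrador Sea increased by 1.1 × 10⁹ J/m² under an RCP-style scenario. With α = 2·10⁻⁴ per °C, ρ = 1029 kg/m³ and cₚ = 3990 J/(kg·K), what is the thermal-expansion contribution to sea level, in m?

Δh = αQ/(ρcₚ) = 2×10⁻⁴ × 1.1×10⁹ / (1029 × 3990) ≈ 0.053584 m

about 0.0536 m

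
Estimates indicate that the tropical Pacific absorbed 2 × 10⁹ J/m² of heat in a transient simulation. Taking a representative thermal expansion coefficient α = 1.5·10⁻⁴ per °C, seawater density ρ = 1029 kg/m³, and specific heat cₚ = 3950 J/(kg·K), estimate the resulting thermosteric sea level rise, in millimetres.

73.8 mm of thermosteric rise

Δh = αQ/(ρcₚ) = 1.5×10⁻⁴ × 2×10⁹ / (1029 × 3950) ≈ 0.073809 m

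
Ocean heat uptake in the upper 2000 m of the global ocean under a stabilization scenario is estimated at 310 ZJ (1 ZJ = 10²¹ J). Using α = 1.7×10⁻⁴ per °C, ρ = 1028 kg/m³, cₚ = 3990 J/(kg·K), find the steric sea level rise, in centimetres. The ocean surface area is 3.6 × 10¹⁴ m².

Δh ≈ 3.6 cm

Per unit area: Q = 310×10²¹ / (3.6×10¹⁴) ≈ 8.611×10⁸ J/m²
Δh = αQ/(ρcₚ) = 1.7×10⁻⁴ × 8.611×10⁸ / (1028 × 3990) ≈ 0.035689 m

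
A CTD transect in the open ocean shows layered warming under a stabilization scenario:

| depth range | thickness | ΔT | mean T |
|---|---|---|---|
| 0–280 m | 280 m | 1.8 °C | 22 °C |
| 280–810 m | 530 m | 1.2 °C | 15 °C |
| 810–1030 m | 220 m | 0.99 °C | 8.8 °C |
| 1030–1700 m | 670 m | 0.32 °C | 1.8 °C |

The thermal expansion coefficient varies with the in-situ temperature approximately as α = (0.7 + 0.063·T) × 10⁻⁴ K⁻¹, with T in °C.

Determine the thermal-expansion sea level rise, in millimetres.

Layer 1: α = (0.7 + 0.063×22)×10⁻⁴ = 2.086×10⁻⁴ K⁻¹
Layer 2: α = (0.7 + 0.063×15)×10⁻⁴ = 1.645×10⁻⁴ K⁻¹
Layer 3: α = (0.7 + 0.063×8.8)×10⁻⁴ = 1.2544×10⁻⁴ K⁻¹
Layer 4: α = (0.7 + 0.063×1.8)×10⁻⁴ = 0.8134×10⁻⁴ K⁻¹
Layer 1: 280 × 1.8 × 2.086×10⁻⁴ = 0.1051344 m
530 × 1.645×10⁻⁴ × 1.2 = 0.104622 m
1.2544×10⁻⁴ × 220 × 0.99 = 0.027320832 m
670 × 0.8134×10⁻⁴ × 0.32 = 0.017439296 m
Δh = 0.1051344 + 0.104622 + 0.027320832 + 0.017439296 = 0.254516528 m

255 mm of thermosteric rise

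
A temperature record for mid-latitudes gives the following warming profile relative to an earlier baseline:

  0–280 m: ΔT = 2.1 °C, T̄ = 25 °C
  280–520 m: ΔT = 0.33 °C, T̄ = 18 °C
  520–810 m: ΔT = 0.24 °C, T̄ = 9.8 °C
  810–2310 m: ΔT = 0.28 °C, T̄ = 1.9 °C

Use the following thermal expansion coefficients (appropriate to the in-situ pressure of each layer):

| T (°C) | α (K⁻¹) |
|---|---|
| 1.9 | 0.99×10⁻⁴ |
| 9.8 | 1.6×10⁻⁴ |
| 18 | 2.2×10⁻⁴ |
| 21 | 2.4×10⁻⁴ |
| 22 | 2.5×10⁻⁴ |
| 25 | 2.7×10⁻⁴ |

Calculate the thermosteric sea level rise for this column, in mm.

Δh ≈ 230 mm

Layer 1 at 25 °C → α = 2.7×10⁻⁴ K⁻¹
Layer 2 at 18 °C → α = 2.2×10⁻⁴ K⁻¹
Layer 3 at 9.8 °C → α = 1.6×10⁻⁴ K⁻¹
Layer 4 at 1.9 °C → α = 0.99×10⁻⁴ K⁻¹
0–280 m: 2.7×10⁻⁴ × 280 × 2.1 = 0.15876 m
280–520 m: 2.2×10⁻⁴ × 0.33 × 240 = 0.017424 m
Layer 3: 290 × 0.24 × 1.6×10⁻⁴ = 0.011136 m
810–2310 m: 0.28 × 1500 × 0.99×10⁻⁴ = 0.04158 m
Δh = 0.15876 + 0.017424 + 0.011136 + 0.04158 = 0.22890 m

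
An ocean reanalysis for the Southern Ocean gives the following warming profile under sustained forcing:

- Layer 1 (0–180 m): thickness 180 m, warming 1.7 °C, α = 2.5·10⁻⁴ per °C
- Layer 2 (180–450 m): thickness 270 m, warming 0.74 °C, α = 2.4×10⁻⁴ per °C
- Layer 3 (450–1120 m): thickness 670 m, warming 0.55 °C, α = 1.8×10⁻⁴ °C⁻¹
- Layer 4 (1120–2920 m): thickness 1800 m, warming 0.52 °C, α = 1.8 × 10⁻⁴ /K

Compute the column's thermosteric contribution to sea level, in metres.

2.5×10⁻⁴ × 1.7 × 180 = 0.07650 m
Layer 2: 2.4×10⁻⁴ × 0.74 × 270 = 0.047952 m
0.55 × 1.8×10⁻⁴ × 670 = 0.06633 m
Layer 4: 1.8×10⁻⁴ × 0.52 × 1800 = 0.16848 m
Δh = 0.07650 + 0.047952 + 0.06633 + 0.16848 = 0.359262 m ≈ 0.36 m

about 0.36 m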